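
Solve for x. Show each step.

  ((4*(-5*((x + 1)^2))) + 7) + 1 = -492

Step 1. [((4*(-5*((x + 1)^2))) + 7) + 1 = -492] 1 comes off first (subtract 1). So sub: (4*(-5*((x + 1)^2))) + 7 = -493.
Step 2. [(4*(-5*((x + 1)^2))) + 7 = -493] peel the +7: subtract 7 from each side, so sub: 4*(-5*((x + 1)^2)) = -500.
Step 3. [4*(-5*((x + 1)^2)) = -500] 4 out front; divide by 4 ⇒ div: -5*((x + 1)^2) = -125.
Step 4. [-5*((x + 1)^2) = -125] -5 out front; divide by -5. So div: (x + 1)^2 = 25.
Step 5. [(x + 1)^2 = 25] LHS squared, RHS 25 ≥ 0: apply √ (±), so sqrt: x + 1 = 5 or -5.
Step 6. [x + 1 = 5 or -5] +1 is outermost — subtract 1 both sides ⇒ sub: x = 4 or -6.

Answer: x ∈ {-6, 4}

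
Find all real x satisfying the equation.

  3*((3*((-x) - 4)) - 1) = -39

Step 1. [3*((3*((-x) - 4)) - 1) = -39] 3·(inner) — divide through by 3, so div: (3*((-x) - 4)) - 1 = -13.
Step 2. [(3*((-x) - 4)) - 1 = -13] the outer -1 inverts by adding 1, so sub: 3*((-x) - 4) = -12.
Step 3. [3*((-x) - 4) = -12] divide by the outer 3 ⇒ div: (-x) - 4 = -4.
Step 4. [(-x) - 4 = -4] 4 comes off first (add 4), so sub: -x = 0.
Step 5. [-x = 0] leading − — multiply by −1, so neg: x = 0.

Answer: x ∈ {0}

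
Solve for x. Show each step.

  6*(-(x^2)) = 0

Step 1. [6*(-(x^2)) = 0] 6·(inner) — divide through by 6 ⇒ div: -(x^2) = 0.
Step 2. [-(x^2) = 0] flip signs both sides. So neg: x^2 = 0.
Step 3. [x^2 = 0] LHS squared, RHS 0 ≥ 0: apply √ (±), so sqrt: x = 0.

Answer: x ∈ {0}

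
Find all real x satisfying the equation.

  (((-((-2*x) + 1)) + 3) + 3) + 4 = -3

Step 1. [(((-((-2*x) + 1)) + 3) + 3) + 4 = -3] peel the +4: subtract 4 from each side, so sub: ((-((-2*x) + 1)) + 3) + 3 = -7.
Step 2. [((-((-2*x) + 1)) + 3) + 3 = -7] 3 comes off first (subtract 3), so sub: (-((-2*x) + 1)) + 3 = -10.
Step 3. [(-((-2*x) + 1)) + 3 = -10] peel the +3: subtract 3 from each side ⇒ sub: -((-2*x) + 1) = -13.
Step 4. [-((-2*x) + 1) = -13] flip signs both sides. So neg: (-2*x) + 1 = 13.
Step 5. [(-2*x) + 1 = 13] +1 is outermost — subtract 1 both sides ⇒ sub: -2*x = 12.
Step 6. [-2*x = 12] -2·(inner) — divide through by -2. So div: x = -6.

Answer: x ∈ {-6}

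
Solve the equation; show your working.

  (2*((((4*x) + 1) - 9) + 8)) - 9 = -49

Step 1. [(2*((((4*x) + 1) - 9) + 8)) - 9 = -49] 9 comes off first (add 9). So sub: 2*((((4*x) + 1) - 9) + 8) = -40.
Step 2. [2*((((4*x) + 1) - 9) + 8) = -40] leading coefficient 2: divide by 2, so div: (((4*x) + 1) - 9) + 8 = -20.
Step 3. [(((4*x) + 1) - 9) + 8 = -20] +8 is outermost — subtract 8 both sides. So sub: ((4*x) + 1) - 9 = -28.
Step 4. [((4*x) + 1) - 9 = -28] 9 comes off first (add 9). So sub: (4*x) + 1 = -19.
Step 5. [(4*x) + 1 = -19] peel the +1: subtract 1 from each side, so sub: 4*x = -20.
Step 6. [4*x = -20] divide by the outer 4 ⇒ div: x = -5.

Answer: x ∈ {-5}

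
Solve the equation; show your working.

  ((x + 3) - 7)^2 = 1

Step 1. [((x + 3) - 7)^2 = 1] 1 ≥ 0, LHS is (·)² — take ±√ ⇒ sqrt: (x + 3) - 7 = 1 or -1.
Step 2. [(x + 3) - 7 = 1 or -1] the outer -7 inverts by adding 7, so sub: x + 3 = 8 or 6.
Step 3. [x + 3 = 8 or 6] 3 comes off first (subtract 3), so sub: x = 5 or 3.

Answer: x ∈ {3, 5}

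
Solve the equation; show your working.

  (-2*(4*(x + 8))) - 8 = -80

Step 1. [(-2*(4*(x + 8))) - 8 = -80] -2 divides every term; factor it out, so factor: (4*(x + 8)) + 4 = 40.
Step 2. [(4*(x + 8)) + 4 = 40] common factor 4 (LHS and 40) — divide through ⇒ factor: (x + 8) + 1 = 10.
Step 3. [(x + 8) + 1 = 10] +1 is outermost — subtract 1 both sides, so sub: x + 8 = 9.
Step 4. [x + 8 = 9] peel the +8: subtract 8 from each side ⇒ sub: x = 1.

Answer: x ∈ {1}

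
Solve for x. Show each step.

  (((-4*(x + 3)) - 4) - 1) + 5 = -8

Step 1. [(((-4*(x + 3)) - 4) - 1) + 5 = -8] subtract 5: x sits inside (… + 5), so sub: ((-4*(x + 3)) - 4) - 1 = -13.
Step 2. [((-4*(x + 3)) - 4) - 1 = -13] 1 comes off first (add 1), so sub: (-4*(x + 3)) - 4 = -12.
Step 3. [(-4*(x + 3)) - 4 = -12] common factor -4 (LHS and -12) — divide through. So factor: (x + 3) + 1 = 3.
Step 4. [(x + 3) + 1 = 3] 1 comes off first (subtract 1) ⇒ sub: x + 3 = 2.
Step 5. [x + 3 = 2] 3 comes off first (subtract 3), so sub: x = -1.

Answer: x ∈ {-1}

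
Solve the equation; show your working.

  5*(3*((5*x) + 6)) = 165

Step 1. [5*(3*((5*x) + 6)) = 165] 5·(inner) — divide through by 5 ⇒ div: 3*((5*x) + 6) = 33.
Step 2. [3*((5*x) + 6) = 33] divide by the outer 3. So div: (5*x) + 6 = 11.
Step 3. [(5*x) + 6 = 11] 6 comes off first (subtract 6) ⇒ sub: 5*x = 5.
Step 4. [5*x = 5] divide by the outer 5 ⇒ div: x = 1.

Answer: x ∈ {1}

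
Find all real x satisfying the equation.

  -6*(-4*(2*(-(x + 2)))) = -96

Step 1. [-6*(-4*(2*(-(x + 2)))) = -96] divide by the outer -6 ⇒ div: -4*(2*(-(x + 2))) = 16.
Step 2. [-4*(2*(-(x + 2))) = 16] divide by the outer -4. So div: 2*(-(x + 2)) = -4.
Step 3. [2*(-(x + 2)) = -4] LHS = 2·(…); ÷2 both sides, so div: -(x + 2) = -2.
Step 4. [-(x + 2) = -2] LHS negated; negate both sides. So neg: x + 2 = 2.
Step 5. [x + 2 = 2] +2 is outermost — subtract 2 both sides. So sub: x = 0.

Answer: x ∈ {0}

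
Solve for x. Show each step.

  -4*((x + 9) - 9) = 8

Step 1. [-4*((x + 9) - 9) = 8] leading coefficient -4: divide by -4, so div: (x + 9) - 9 = -2.
Step 2. [(x + 9) - 9 = -2] add 9: x sits inside (… - 9) ⇒ sub: x + 9 = 7.
Step 3. [x + 9 = 7] +9 is outermost — subtract 9 both sides, so sub: x = -2.

Answer: x ∈ {-2}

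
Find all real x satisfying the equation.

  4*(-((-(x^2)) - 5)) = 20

Step 1. [4*(-((-(x^2)) - 5)) = 20] LHS = 4·(…); ÷4 both sides. So div: -((-(x^2)) - 5) = 5.
Step 2. [-((-(x^2)) - 5) = 5] LHS negated; negate both sides. So neg: (-(x^2)) - 5 = -5.
Step 3. [(-(x^2)) - 5 = -5] add 5: x sits inside (… - 5). So sub: -(x^2) = 0.
Step 4. [-(x^2) = 0] flip signs both sides. So neg: x^2 = 0.
Step 5. [x^2 = 0] LHS squared, RHS 0 ≥ 0: apply √ (±), so sqrt: x = 0.

Answer: x ∈ {0}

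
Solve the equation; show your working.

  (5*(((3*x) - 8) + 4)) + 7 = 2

Step 1. [(5*(((3*x) - 8) + 4)) + 7 = 2] subtract 7: x sits inside (… + 7), so sub: 5*(((3*x) - 8) + 4) = -5.
Step 2. [5*(((3*x) - 8) + 4) = -5] LHS = 5·(…); ÷5 both sides, so div: ((3*x) - 8) + 4 = -1.
Step 3. [((3*x) - 8) + 4 = -1] subtract 4: x sits inside (… + 4), so sub: (3*x) - 8 = -5.
Step 4. [(3*x) - 8 = -5] the outer -8 inverts by adding 8 ⇒ sub: 3*x = 3.
Step 5. [3*x = 3] leading coefficient 3: divide by 3 ⇒ div: x = 1.

Answer: x ∈ {1}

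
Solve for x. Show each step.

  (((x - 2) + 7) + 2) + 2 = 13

Step 1. [(((x - 2) + 7) + 2) + 2 = 13] 2 comes off first (subtract 2). So sub: ((x - 2) + 7) + 2 = 11.
Step 2. [((x - 2) + 7) + 2 = 11] +2 is outermost — subtract 2 both sides. So sub: (x - 2) + 7 = 9.
Step 3. [(x - 2) + 7 = 9] subtract 7: x sits inside (… + 7), so sub: x - 2 = 2.
Step 4. [x - 2 = 2] -2 is outermost — add 2 both sides, so sub: x = 4.

Answer: x ∈ {4}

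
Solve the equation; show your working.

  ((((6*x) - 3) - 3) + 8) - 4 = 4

Step 1. [((((6*x) - 3) - 3) + 8) - 4 = 4] 4 comes off first (add 4). So sub: (((6*x) - 3) - 3) + 8 = 8.
Step 2. [(((6*x) - 3) - 3) + 8 = 8] subtract 8: x sits inside (… + 8) ⇒ sub: ((6*x) - 3) - 3 = 0.
Step 3. [((6*x) - 3) - 3 = 0] -3 is outermost — add 3 both sides. So sub: (6*x) - 3 = 3.
Step 4. [(6*x) - 3 = 3] add 3: x sits inside (… - 3). So sub: 6*x = 6.
Step 5. [6*x = 6] leading coefficient 6: divide by 6, so div: x = 1.

Answer: x ∈ {1}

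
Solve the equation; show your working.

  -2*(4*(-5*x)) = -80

Step 1. [-2*(4*(-5*x)) = -80] divide by the outer -2 ⇒ div: 4*(-5*x) = 40.
Step 2. [4*(-5*x) = 40] 4·(inner) — divide through by 4 ⇒ div: -5*x = 10.
Step 3. [-5*x = 10] -5 out front; divide by -5. So div: x = -2.

Answer: x ∈ {-2}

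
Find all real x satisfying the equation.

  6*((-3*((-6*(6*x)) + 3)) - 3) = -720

Step 1. [6*((-3*((-6*(6*x)) + 3)) - 3) = -720] leading coefficient 6: divide by 6. So div: (-3*((-6*(6*x)) + 3)) - 3 = -120.
Step 2. [(-3*((-6*(6*x)) + 3)) - 3 = -120] peel the -3: add 3 from each side, so sub: -3*((-6*(6*x)) + 3) = -117.
Step 3. [-3*((-6*(6*x)) + 3) = -117] -3 out front; divide by -3. So div: (-6*(6*x)) + 3 = 39.
Step 4. [(-6*(6*x)) + 3 = 39] 3 comes off first (subtract 3). So sub: -6*(6*x) = 36.
Step 5. [-6*(6*x) = 36] LHS = -6·(…); ÷-6 both sides ⇒ div: 6*x = -6.
Step 6. [6*x = -6] 6 out front; divide by 6. So div: x = -1.

Answer: x ∈ {-1}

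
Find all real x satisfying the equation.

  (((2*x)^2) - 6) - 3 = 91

Step 1. [(((2*x)^2) - 6) - 3 = 91] 3 comes off first (add 3) ⇒ sub: ((2*x)^2) - 6 = 94.
Step 2. [((2*x)^2) - 6 = 94] add 6: x sits inside (… - 6) ⇒ sub: (2*x)^2 = 100.
Step 3. [(2*x)^2 = 100] 100 ≥ 0, LHS is (·)² — take ±√. So sqrt: 2*x = 10 or -10.
Step 4. [2*x = 10 or -10] LHS = 2·(…); ÷2 both sides, so div: x = 5 or -5.

Answer: x ∈ {-5, 5}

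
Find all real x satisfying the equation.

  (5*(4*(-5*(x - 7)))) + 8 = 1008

Step 1. [(5*(4*(-5*(x - 7)))) + 8 = 1008] subtract 8: x sits inside (… + 8). So sub: 5*(4*(-5*(x - 7))) = 1000.
Step 2. [5*(4*(-5*(x - 7))) = 1000] leading coefficient 5: divide by 5, so div: 4*(-5*(x - 7)) = 200.
Step 3. [4*(-5*(x - 7)) = 200] LHS = 4·(…); ÷4 both sides, so div: -5*(x - 7) = 50.
Step 4. [-5*(x - 7) = 50] -5·(inner) — divide through by -5 ⇒ div: x - 7 = -10.
Step 5. [x - 7 = -10] peel the -7: add 7 from each side, so sub: x = -3.

Answer: x ∈ {-3}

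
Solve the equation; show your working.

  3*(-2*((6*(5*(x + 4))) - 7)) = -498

Step 1. [3*(-2*((6*(5*(x + 4))) - 7)) = -498] 3 out front; divide by 3. So div: -2*((6*(5*(x + 4))) - 7) = -166.
Step 2. [-2*((6*(5*(x + 4))) - 7) = -166] leading coefficient -2: divide by -2. So div: (6*(5*(x + 4))) - 7 = 83.
Step 3. [(6*(5*(x + 4))) - 7 = 83] the outer -7 inverts by adding 7 ⇒ sub: 6*(5*(x + 4)) = 90.
Step 4. [6*(5*(x + 4)) = 90] LHS = 6·(…); ÷6 both sides. So div: 5*(x + 4) = 15.
Step 5. [5*(x + 4) = 15] LHS = 5·(…); ÷5 both sides, so div: x + 4 = 3.
Step 6. [x + 4 = 3] 4 comes off first (subtract 4), so sub: x = -1.

Answer: x ∈ {-1}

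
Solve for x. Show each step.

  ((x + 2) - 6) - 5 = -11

Step 1. [((x + 2) - 6) - 5 = -11] add 5: x sits inside (… - 5) ⇒ sub: (x + 2) - 6 = -6.
Step 2. [(x + 2) - 6 = -6] -6 is outermost — add 6 both sides. So sub: x + 2 = 0.
Step 3. [x + 2 = 0] 2 comes off first (subtract 2). So sub: x = -2.

Answer: x ∈ {-2}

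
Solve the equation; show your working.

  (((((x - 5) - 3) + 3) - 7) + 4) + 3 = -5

Step 1. [(((((x - 5) - 3) + 3) - 7) + 4) + 3 = -5] peel the +3: subtract 3 from each side ⇒ sub: ((((x - 5) - 3) + 3) - 7) + 4 = -8.
Step 2. [((((x - 5) - 3) + 3) - 7) + 4 = -8] peel the +4: subtract 4 from each side, so sub: (((x - 5) - 3) + 3) - 7 = -12.
Step 3. [(((x - 5) - 3) + 3) - 7 = -12] 7 comes off first (add 7). So sub: ((x - 5) - 3) + 3 = -5.
Step 4. [((x - 5) - 3) + 3 = -5] 3 comes off first (subtract 3), so sub: (x - 5) - 3 = -8.
Step 5. [(x - 5) - 3 = -8] peel the -3: add 3 from each side, so sub: x - 5 = -5.
Step 6. [x - 5 = -5] 5 comes off first (add 5). So sub: x = 0.

Answer: x ∈ {0}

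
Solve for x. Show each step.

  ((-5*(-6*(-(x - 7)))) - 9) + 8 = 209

Step 1. [((-5*(-6*(-(x - 7)))) - 9) + 8 = 209] 8 comes off first (subtract 8), so sub: (-5*(-6*(-(x - 7)))) - 9 = 201.
Step 2. [(-5*(-6*(-(x - 7)))) - 9 = 201] -9 is outermost — add 9 both sides, so sub: -5*(-6*(-(x - 7))) = 210.
Step 3. [-5*(-6*(-(x - 7))) = 210] leading coefficient -5: divide by -5 ⇒ div: -6*(-(x - 7)) = -42.
Step 4. [-6*(-(x - 7)) = -42] leading coefficient -6: divide by -6 ⇒ div: -(x - 7) = 7.
Step 5. [-(x - 7) = 7] flip signs both sides. So neg: x - 7 = -7.
Step 6. [x - 7 = -7] add 7: x sits inside (… - 7). So sub: x = 0.

Answer: x ∈ {0}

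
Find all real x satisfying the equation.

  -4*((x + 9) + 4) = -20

Step 1. [-4*((x + 9) + 4) = -20] -4·(inner) — divide through by -4. So div: (x + 9) + 4 = 5.
Step 2. [(x + 9) + 4 = 5] +4 is outermost — subtract 4 both sides. So sub: x + 9 = 1.
Step 3. [x + 9 = 1] the outer +9 inverts by subtracting 9, so sub: x = -8.

Answer: x ∈ {-8}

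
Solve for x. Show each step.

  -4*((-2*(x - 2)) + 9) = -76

Step 1. [-4*((-2*(x - 2)) + 9) = -76] divide by the outer -4, so div: (-2*(x - 2)) + 9 = 19.
Step 2. [(-2*(x - 2)) + 9 = 19] subtract 9: x sits inside (… + 9), so sub: -2*(x - 2) = 10.
Step 3. [-2*(x - 2) = 10] leading coefficient -2: divide by -2. So div: x - 2 = -5.
Step 4. [x - 2 = -5] -2 is outermost — add 2 both sides, so sub: x = -3.

Answer: x ∈ {-3}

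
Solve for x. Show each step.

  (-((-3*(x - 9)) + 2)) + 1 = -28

Step 1. [(-((-3*(x - 9)) + 2)) + 1 = -28] the outer +1 inverts by subtracting 1, so sub: -((-3*(x - 9)) + 2) = -29.
Step 2. [-((-3*(x - 9)) + 2) = -29] flip signs both sides. So neg: (-3*(x - 9)) + 2 = 29.
Step 3. [(-3*(x - 9)) + 2 = 29] 2 comes off first (subtract 2), so sub: -3*(x - 9) = 27.
Step 4. [-3*(x - 9) = 27] -3 out front; divide by -3. So div: x - 9 = -9.
Step 5. [x - 9 = -9] the outer -9 inverts by adding 9, so sub: x = 0.

Answer: x ∈ {0}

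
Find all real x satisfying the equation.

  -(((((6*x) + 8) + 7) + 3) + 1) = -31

Step 1. [-(((((6*x) + 8) + 7) + 3) + 1) = -31] LHS negated; negate both sides. So neg: ((((6*x) + 8) + 7) + 3) + 1 = 31.
Step 2. [((((6*x) + 8) + 7) + 3) + 1 = 31] +1 is outermost — subtract 1 both sides ⇒ sub: (((6*x) + 8) + 7) + 3 = 30.
Step 3. [(((6*x) + 8) + 7) + 3 = 30] peel the +3: subtract 3 from each side ⇒ sub: ((6*x) + 8) + 7 = 27.
Step 4. [((6*x) + 8) + 7 = 27] +7 is outermost — subtract 7 both sides ⇒ sub: (6*x) + 8 = 20.
Step 5. [(6*x) + 8 = 20] peel the +8: subtract 8 from each side ⇒ sub: 6*x = 12.
Step 6. [6*x = 12] leading coefficient 6: divide by 6 ⇒ div: x = 2.

Answer: x ∈ {2}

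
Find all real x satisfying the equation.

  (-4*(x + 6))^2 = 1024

Step 1. [(-4*(x + 6))^2 = 1024] 1024 ≥ 0, LHS is (·)² — take ±√ ⇒ sqrt: -4*(x + 6) = 32 or -32.
Step 2. [-4*(x + 6) = 32 or -32] LHS = -4·(…); ÷-4 both sides, so div: x + 6 = -8 or 8.
Step 3. [x + 6 = -8 or 8] 6 comes off first (subtract 6) ⇒ sub: x = -14 or 2.

Answer: x ∈ {-14, 2}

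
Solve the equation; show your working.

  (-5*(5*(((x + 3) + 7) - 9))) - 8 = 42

Step 1. [(-5*(5*(((x + 3) + 7) - 9))) - 8 = 42] peel the -8: add 8 from each side. So sub: -5*(5*(((x + 3) + 7) - 9)) = 50.
Step 2. [-5*(5*(((x + 3) + 7) - 9)) = 50] LHS = -5·(…); ÷-5 both sides. So div: 5*(((x + 3) + 7) - 9) = -10.
Step 3. [5*(((x + 3) + 7) - 9) = -10] leading coefficient 5: divide by 5. So div: ((x + 3) + 7) - 9 = -2.
Step 4. [((x + 3) + 7) - 9 = -2] -9 is outermost — add 9 both sides ⇒ sub: (x + 3) + 7 = 7.
Step 5. [(x + 3) + 7 = 7] peel the +7: subtract 7 from each side ⇒ sub: x + 3 = 0.
Step 6. [x + 3 = 0] subtract 3: x sits inside (… + 3). So sub: x = -3.

Answer: x ∈ {-3}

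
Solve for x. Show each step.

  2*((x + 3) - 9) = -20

Step 1. [2*((x + 3) - 9) = -20] 2 out front; divide by 2, so div: (x + 3) - 9 = -10.
Step 2. [(x + 3) - 9 = -10] the outer -9 inverts by adding 9 ⇒ sub: x + 3 = -1.
Step 3. [x + 3 = -1] the outer +3 inverts by subtracting 3. So sub: x = -4.

Answer: x ∈ {-4}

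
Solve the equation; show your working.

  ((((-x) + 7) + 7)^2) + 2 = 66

Step 1. [((((-x) + 7) + 7)^2) + 2 = 66] +2 is outermost — subtract 2 both sides. So sub: (((-x) + 7) + 7)^2 = 64.
Step 2. [(((-x) + 7) + 7)^2 = 64] 64 ≥ 0, LHS is (·)² — take ±√. So sqrt: ((-x) + 7) + 7 = 8 or -8.
Step 3. [((-x) + 7) + 7 = 8 or -8] the outer +7 inverts by subtracting 7. So sub: (-x) + 7 = 1 or -15.
Step 4. [(-x) + 7 = 1 or -15] subtract 7: x sits inside (… + 7), so sub: -x = -6 or -22.
Step 5. [-x = -6 or -22] leading − — multiply by −1 ⇒ neg: x = 6 or 22.

Answer: x ∈ {6, 22}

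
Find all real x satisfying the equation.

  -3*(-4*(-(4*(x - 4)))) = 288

Step 1. [-3*(-4*(-(4*(x - 4)))) = 288] -3 out front; divide by -3. So div: -4*(-(4*(x - 4))) = -96.
Step 2. [-4*(-(4*(x - 4))) = -96] leading coefficient -4: divide by -4 ⇒ div: -(4*(x - 4)) = 24.
Step 3. [-(4*(x - 4)) = 24] LHS negated; negate both sides, so neg: 4*(x - 4) = -24.
Step 4. [4*(x - 4) = -24] LHS = 4·(…); ÷4 both sides ⇒ div: x - 4 = -6.
Step 5. [x - 4 = -6] -4 is outermost — add 4 both sides ⇒ sub: x = -2.

Answer: x ∈ {-2}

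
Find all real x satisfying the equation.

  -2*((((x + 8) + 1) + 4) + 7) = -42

Step 1. [-2*((((x + 8) + 1) + 4) + 7) = -42] LHS = -2·(…); ÷-2 both sides. So div: (((x + 8) + 1) + 4) + 7 = 21.
Step 2. [(((x + 8) + 1) + 4) + 7 = 21] 7 comes off first (subtract 7). So sub: ((x + 8) + 1) + 4 = 14.
Step 3. [((x + 8) + 1) + 4 = 14] peel the +4: subtract 4 from each side, so sub: (x + 8) + 1 = 10.
Step 4. [(x + 8) + 1 = 10] +1 is outermost — subtract 1 both sides. So sub: x + 8 = 9.
Step 5. [x + 8 = 9] peel the +8: subtract 8 from each side ⇒ sub: x = 1.

Answer: x ∈ {1}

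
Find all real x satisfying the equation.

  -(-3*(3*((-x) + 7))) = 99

Step 1. [-(-3*(3*((-x) + 7))) = 99] leading − — multiply by −1, so neg: -3*(3*((-x) + 7)) = -99.
Step 2. [-3*(3*((-x) + 7)) = -99] divide by the outer -3, so div: 3*((-x) + 7) = 33.
Step 3. [3*((-x) + 7) = 33] 3·(inner) — divide through by 3, so div: (-x) + 7 = 11.
Step 4. [(-x) + 7 = 11] peel the +7: subtract 7 from each side ⇒ sub: -x = 4.
Step 5. [-x = 4] leading − — multiply by −1, so neg: x = -4.

Answer: x ∈ {-4}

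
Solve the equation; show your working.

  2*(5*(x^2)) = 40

Step 1. [2*(5*(x^2)) = 40] 2·(inner) — divide through by 2 ⇒ div: 5*(x^2) = 20.
Step 2. [5*(x^2) = 20] 5·(inner) — divide through by 5 ⇒ div: x^2 = 4.
Step 3. [x^2 = 4] √ both sides: 4 ≥ 0 gives two branches. So sqrt: x = 2 or -2.

Answer: x ∈ {-2, 2}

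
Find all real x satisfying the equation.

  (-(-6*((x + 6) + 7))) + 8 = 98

Step 1. [(-(-6*((x + 6) + 7))) + 8 = 98] peel the +8: subtract 8 from each side, so sub: -(-6*((x + 6) + 7)) = 90.
Step 2. [-(-6*((x + 6) + 7)) = 90] LHS negated; negate both sides. So neg: -6*((x + 6) + 7) = -90.
Step 3. [-6*((x + 6) + 7) = -90] -6 out front; divide by -6, so div: (x + 6) + 7 = 15.
Step 4. [(x + 6) + 7 = 15] peel the +7: subtract 7 from each side. So sub: x + 6 = 8.
Step 5. [x + 6 = 8] subtract 6: x sits inside (… + 6) ⇒ sub: x = 2.

Answer: x ∈ {2}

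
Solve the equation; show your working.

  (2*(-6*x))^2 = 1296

Step 1. [(2*(-6*x))^2 = 1296] LHS squared, RHS 1296 ≥ 0: apply √ (±). So sqrt: 2*(-6*x) = 36 or -36.
Step 2. [2*(-6*x) = 36 or -36] LHS = 2·(…); ÷2 both sides, so div: -6*x = 18 or -18.
Step 3. [-6*x = 18 or -18] leading coefficient -6: divide by -6, so div: x = -3 or 3.

Answer: x ∈ {-3, 3}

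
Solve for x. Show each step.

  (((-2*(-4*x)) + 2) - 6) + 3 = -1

Step 1. [(((-2*(-4*x)) + 2) - 6) + 3 = -1] subtract 3: x sits inside (… + 3), so sub: ((-2*(-4*x)) + 2) - 6 = -4.
Step 2. [((-2*(-4*x)) + 2) - 6 = -4] add 6: x sits inside (… - 6), so sub: (-2*(-4*x)) + 2 = 2.
Step 3. [(-2*(-4*x)) + 2 = 2] common factor -2 (LHS and 2) — divide through ⇒ factor: (-4*x) - 1 = -1.
Step 4. [(-4*x) - 1 = -1] the outer -1 inverts by adding 1 ⇒ sub: -4*x = 0.
Step 5. [-4*x = 0] -4 out front; divide by -4, so div: x = 0.

Answer: x ∈ {0}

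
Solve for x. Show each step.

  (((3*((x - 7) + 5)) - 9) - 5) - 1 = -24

Step 1. [(((3*((x - 7) + 5)) - 9) - 5) - 1 = -24] -1 is outermost — add 1 both sides, so sub: ((3*((x - 7) + 5)) - 9) - 5 = -23.
Step 2. [((3*((x - 7) + 5)) - 9) - 5 = -23] the outer -5 inverts by adding 5. So sub: (3*((x - 7) + 5)) - 9 = -18.
Step 3. [(3*((x - 7) + 5)) - 9 = -18] 3 | LHS and 3 | -18: pull 3 out, so factor: ((x - 7) + 5) - 3 = -6.
Step 4. [((x - 7) + 5) - 3 = -6] the outer -3 inverts by adding 3, so sub: (x - 7) + 5 = -3.
Step 5. [(x - 7) + 5 = -3] peel the +5: subtract 5 from each side, so sub: x - 7 = -8.
Step 6. [x - 7 = -8] the outer -7 inverts by adding 7. So sub: x = -1.

Answer: x ∈ {-1}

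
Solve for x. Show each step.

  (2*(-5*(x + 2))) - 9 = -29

Step 1. [(2*(-5*(x + 2))) - 9 = -29] the outer -9 inverts by adding 9. So sub: 2*(-5*(x + 2)) = -20.
Step 2. [2*(-5*(x + 2)) = -20] 2 out front; divide by 2 ⇒ div: -5*(x + 2) = -10.
Step 3. [-5*(x + 2) = -10] LHS = -5·(…); ÷-5 both sides, so div: x + 2 = 2.
Step 4. [x + 2 = 2] +2 is outermost — subtract 2 both sides. So sub: x = 0.

Answer: x ∈ {0}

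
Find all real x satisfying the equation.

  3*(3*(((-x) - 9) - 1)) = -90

Step 1. [3*(3*(((-x) - 9) - 1)) = -90] leading coefficient 3: divide by 3 ⇒ div: 3*(((-x) - 9) - 1) = -30.
Step 2. [3*(((-x) - 9) - 1) = -30] 3·(inner) — divide through by 3 ⇒ div: ((-x) - 9) - 1 = -10.
Step 3. [((-x) - 9) - 1 = -10] -1 is outermost — add 1 both sides. So sub: (-x) - 9 = -9.
Step 4. [(-x) - 9 = -9] add 9: x sits inside (… - 9), so sub: -x = 0.
Step 5. [-x = 0] leading − — multiply by −1. So neg: x = 0.

Answer: x ∈ {0}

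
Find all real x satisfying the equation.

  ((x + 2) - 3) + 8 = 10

Step 1. [((x + 2) - 3) + 8 = 10] subtract 8: x sits inside (… + 8). So sub: (x + 2) - 3 = 2.
Step 2. [(x + 2) - 3 = 2] the outer -3 inverts by adding 3 ⇒ sub: x + 2 = 5.
Step 3. [x + 2 = 5] the outer +2 inverts by subtracting 2 ⇒ sub: x = 3.

Answer: x ∈ {3}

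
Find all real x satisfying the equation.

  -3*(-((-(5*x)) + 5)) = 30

Step 1. [-3*(-((-(5*x)) + 5)) = 30] -3 out front; divide by -3, so div: -((-(5*x)) + 5) = -10.
Step 2. [-((-(5*x)) + 5) = -10] flip signs both sides, so neg: (-(5*x)) + 5 = 10.
Step 3. [(-(5*x)) + 5 = 10] peel the +5: subtract 5 from each side. So sub: -(5*x) = 5.
Step 4. [-(5*x) = 5] LHS negated; negate both sides, so neg: 5*x = -5.
Step 5. [5*x = -5] 5 out front; divide by 5. So div: x = -1.

Answer: x ∈ {-1}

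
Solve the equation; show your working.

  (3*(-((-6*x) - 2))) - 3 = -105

Step 1. [(3*(-((-6*x) - 2))) - 3 = -105] the outer -3 inverts by adding 3, so sub: 3*(-((-6*x) - 2)) = -102.
Step 2. [3*(-((-6*x) - 2)) = -102] 3·(inner) — divide through by 3 ⇒ div: -((-6*x) - 2) = -34.
Step 3. [-((-6*x) - 2) = -34] LHS negated; negate both sides. So neg: (-6*x) - 2 = 34.
Step 4. [(-6*x) - 2 = 34] add 2: x sits inside (… - 2). So sub: -6*x = 36.
Step 5. [-6*x = 36] -6·(inner) — divide through by -6. So div: x = -6.

Answer: x ∈ {-6}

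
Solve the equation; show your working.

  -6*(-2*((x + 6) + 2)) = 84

Step 1. [-6*(-2*((x + 6) + 2)) = 84] -6 out front; divide by -6 ⇒ div: -2*((x + 6) + 2) = -14.
Step 2. [-2*((x + 6) + 2) = -14] LHS = -2·(…); ÷-2 both sides ⇒ div: (x + 6) + 2 = 7.
Step 3. [(x + 6) + 2 = 7] subtract 2: x sits inside (… + 2) ⇒ sub: x + 6 = 5.
Step 4. [x + 6 = 5] the outer +6 inverts by subtracting 6 ⇒ sub: x = -1.

Answer: x ∈ {-1}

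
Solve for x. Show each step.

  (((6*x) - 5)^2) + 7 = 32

Step 1. [(((6*x) - 5)^2) + 7 = 32] peel the +7: subtract 7 from each side ⇒ sub: ((6*x) - 5)^2 = 25.
Step 2. [((6*x) - 5)^2 = 25] 25 ≥ 0, LHS is (·)² — take ±√, so sqrt: (6*x) - 5 = 5 or -5.
Step 3. [(6*x) - 5 = 5 or -5] add 5: x sits inside (… - 5) ⇒ sub: 6*x = 10 or 0.
Step 4. [6*x = 10 or 0] 6 out front; divide by 6. So div: x = 5/3 or 0.

Answer: x ∈ {0, 5/3}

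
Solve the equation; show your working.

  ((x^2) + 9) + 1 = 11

Step 1. [((x^2) + 9) + 1 = 11] the outer +1 inverts by subtracting 1 ⇒ sub: (x^2) + 9 = 10.
Step 2. [(x^2) + 9 = 10] the outer +9 inverts by subtracting 9. So sub: x^2 = 1.
Step 3. [x^2 = 1] √ both sides: 1 ≥ 0 gives two branches ⇒ sqrt: x = 1 or -1.

Answer: x ∈ {-1, 1}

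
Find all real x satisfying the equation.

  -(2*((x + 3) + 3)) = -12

Step 1. [-(2*((x + 3) + 3)) = -12] leading − — multiply by −1. So neg: 2*((x + 3) + 3) = 12.
Step 2. [2*((x + 3) + 3) = 12] 2·(inner) — divide through by 2 ⇒ div: (x + 3) + 3 = 6.
Step 3. [(x + 3) + 3 = 6] subtract 3: x sits inside (… + 3). So sub: x + 3 = 3.
Step 4. [x + 3 = 3] subtract 3: x sits inside (… + 3) ⇒ sub: x = 0.

Answer: x ∈ {0}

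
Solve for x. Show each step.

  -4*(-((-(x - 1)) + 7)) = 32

Step 1. [-4*(-((-(x - 1)) + 7)) = 32] leading coefficient -4: divide by -4, so div: -((-(x - 1)) + 7) = -8.
Step 2. [-((-(x - 1)) + 7) = -8] leading − — multiply by −1. So neg: (-(x - 1)) + 7 = 8.
Step 3. [(-(x - 1)) + 7 = 8] +7 is outermost — subtract 7 both sides. So sub: -(x - 1) = 1.
Step 4. [-(x - 1) = 1] leading − — multiply by −1, so neg: x - 1 = -1.
Step 5. [x - 1 = -1] the outer -1 inverts by adding 1 ⇒ sub: x = 0.

Answer: x ∈ {0}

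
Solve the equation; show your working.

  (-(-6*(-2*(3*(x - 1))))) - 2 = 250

Step 1. [(-(-6*(-2*(3*(x - 1))))) - 2 = 250] 2 comes off first (add 2) ⇒ sub: -(-6*(-2*(3*(x - 1)))) = 252.
Step 2. [-(-6*(-2*(3*(x - 1)))) = 252] leading − — multiply by −1 ⇒ neg: -6*(-2*(3*(x - 1))) = -252.
Step 3. [-6*(-2*(3*(x - 1))) = -252] -6·(inner) — divide through by -6, so div: -2*(3*(x - 1)) = 42.
Step 4. [-2*(3*(x - 1)) = 42] leading coefficient -2: divide by -2 ⇒ div: 3*(x - 1) = -21.
Step 5. [3*(x - 1) = -21] leading coefficient 3: divide by 3. So div: x - 1 = -7.
Step 6. [x - 1 = -7] peel the -1: add 1 from each side ⇒ sub: x = -6.

Answer: x ∈ {-6}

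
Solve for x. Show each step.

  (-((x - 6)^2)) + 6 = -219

Step 1. [(-((x - 6)^2)) + 6 = -219] the outer +6 inverts by subtracting 6. So sub: -((x - 6)^2) = -225.
Step 2. [-((x - 6)^2) = -225] LHS negated; negate both sides, so neg: (x - 6)^2 = 225.
Step 3. [(x - 6)^2 = 225] LHS squared, RHS 225 ≥ 0: apply √ (±), so sqrt: x - 6 = 15 or -15.
Step 4. [x - 6 = 15 or -15] add 6: x sits inside (… - 6) ⇒ sub: x = 21 or -9.

Answer: x ∈ {-9, 21}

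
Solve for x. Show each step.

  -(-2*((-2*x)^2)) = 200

Step 1. [-(-2*((-2*x)^2)) = 200] LHS negated; negate both sides. So neg: -2*((-2*x)^2) = -200.
Step 2. [-2*((-2*x)^2) = -200] leading coefficient -2: divide by -2. So div: (-2*x)^2 = 100.
Step 3. [(-2*x)^2 = 100] √ both sides: 100 ≥ 0 gives two branches. So sqrt: -2*x = 10 or -10.
Step 4. [-2*x = 10 or -10] divide by the outer -2. So div: x = -5 or 5.

Answer: x ∈ {-5, 5}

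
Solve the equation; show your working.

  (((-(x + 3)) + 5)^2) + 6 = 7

Step 1. [(((-(x + 3)) + 5)^2) + 6 = 7] the outer +6 inverts by subtracting 6. So sub: ((-(x + 3)) + 5)^2 = 1.
Step 2. [((-(x + 3)) + 5)^2 = 1] LHS squared, RHS 1 ≥ 0: apply √ (±), so sqrt: (-(x + 3)) + 5 = 1 or -1.
Step 3. [(-(x + 3)) + 5 = 1 or -1] 5 comes off first (subtract 5) ⇒ sub: -(x + 3) = -4 or -6.
Step 4. [-(x + 3) = -4 or -6] leading − — multiply by −1, so neg: x + 3 = 4 or 6.
Step 5. [x + 3 = 4 or 6] +3 is outermost — subtract 3 both sides ⇒ sub: x = 1 or 3.

Answer: x ∈ {1, 3}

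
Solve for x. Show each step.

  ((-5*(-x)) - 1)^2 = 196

Step 1. [((-5*(-x)) - 1)^2 = 196] 196 ≥ 0, LHS is (·)² — take ±√. So sqrt: (-5*(-x)) - 1 = 14 or -14.
Step 2. [(-5*(-x)) - 1 = 14 or -14] add 1: x sits inside (… - 1). So sub: -5*(-x) = 15 or -13.
Step 3. [-5*(-x) = 15 or -13] leading coefficient -5: divide by -5. So div: -x = -3 or 13/5.
Step 4. [-x = -3 or 13/5] flip signs both sides. So neg: x = 3 or -13/5.

Answer: x ∈ {-13/5, 3}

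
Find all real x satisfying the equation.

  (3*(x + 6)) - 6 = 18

Step 1. [(3*(x + 6)) - 6 = 18] 3 | LHS and 3 | 18: pull 3 out ⇒ factor: (x + 6) - 2 = 6.
Step 2. [(x + 6) - 2 = 6] add 2: x sits inside (… - 2). So sub: x + 6 = 8.
Step 3. [x + 6 = 8] subtract 6: x sits inside (… + 6), so sub: x = 2.

Answer: x ∈ {2}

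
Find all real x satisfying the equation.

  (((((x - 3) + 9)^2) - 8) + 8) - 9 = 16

Step 1. [(((((x - 3) + 9)^2) - 8) + 8) - 9 = 16] 9 comes off first (add 9), so sub: ((((x - 3) + 9)^2) - 8) + 8 = 25.
Step 2. [((((x - 3) + 9)^2) - 8) + 8 = 25] subtract 8: x sits inside (… + 8), so sub: (((x - 3) + 9)^2) - 8 = 17.
Step 3. [(((x - 3) + 9)^2) - 8 = 17] 8 comes off first (add 8). So sub: ((x - 3) + 9)^2 = 25.
Step 4. [((x - 3) + 9)^2 = 25] LHS squared, RHS 25 ≥ 0: apply √ (±) ⇒ sqrt: (x - 3) + 9 = 5 or -5.
Step 5. [(x - 3) + 9 = 5 or -5] +9 is outermost — subtract 9 both sides. So sub: x - 3 = -4 or -14.
Step 6. [x - 3 = -4 or -14] peel the -3: add 3 from each side ⇒ sub: x = -1 or -11.

Answer: x ∈ {-11, -1}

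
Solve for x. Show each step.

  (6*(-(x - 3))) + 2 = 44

Step 1. [(6*(-(x - 3))) + 2 = 44] the outer +2 inverts by subtracting 2, so sub: 6*(-(x - 3)) = 42.
Step 2. [6*(-(x - 3)) = 42] leading coefficient 6: divide by 6. So div: -(x - 3) = 7.
Step 3. [-(x - 3) = 7] LHS negated; negate both sides ⇒ neg: x - 3 = -7.
Step 4. [x - 3 = -7] add 3: x sits inside (… - 3) ⇒ sub: x = -4.

Answer: x ∈ {-4}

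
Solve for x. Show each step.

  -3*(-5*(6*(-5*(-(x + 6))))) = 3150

Step 1. [-3*(-5*(6*(-5*(-(x + 6))))) = 3150] -3·(inner) — divide through by -3 ⇒ div: -5*(6*(-5*(-(x + 6)))) = -1050.
Step 2. [-5*(6*(-5*(-(x + 6)))) = -1050] -5·(inner) — divide through by -5. So div: 6*(-5*(-(x + 6))) = 210.
Step 3. [6*(-5*(-(x + 6))) = 210] LHS = 6·(…); ÷6 both sides. So div: -5*(-(x + 6)) = 35.
Step 4. [-5*(-(x + 6)) = 35] divide by the outer -5. So div: -(x + 6) = -7.
Step 5. [-(x + 6) = -7] LHS negated; negate both sides, so neg: x + 6 = 7.
Step 6. [x + 6 = 7] peel the +6: subtract 6 from each side ⇒ sub: x = 1.

Answer: x ∈ {1}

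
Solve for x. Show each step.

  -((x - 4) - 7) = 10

Step 1. [-((x - 4) - 7) = 10] leading − — multiply by −1 ⇒ neg: (x - 4) - 7 = -10.
Step 2. [(x - 4) - 7 = -10] peel the -7: add 7 from each side. So sub: x - 4 = -3.
Step 3. [x - 4 = -3] add 4: x sits inside (… - 4). So sub: x = 1.

Answer: x ∈ {1}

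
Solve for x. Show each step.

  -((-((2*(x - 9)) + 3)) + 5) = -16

Step 1. [-((-((2*(x - 9)) + 3)) + 5) = -16] flip signs both sides ⇒ neg: (-((2*(x - 9)) + 3)) + 5 = 16.
Step 2. [(-((2*(x - 9)) + 3)) + 5 = 16] subtract 5: x sits inside (… + 5). So sub: -((2*(x - 9)) + 3) = 11.
Step 3. [-((2*(x - 9)) + 3) = 11] flip signs both sides ⇒ neg: (2*(x - 9)) + 3 = -11.
Step 4. [(2*(x - 9)) + 3 = -11] subtract 3: x sits inside (… + 3). So sub: 2*(x - 9) = -14.
Step 5. [2*(x - 9) = -14] LHS = 2·(…); ÷2 both sides, so div: x - 9 = -7.
Step 6. [x - 9 = -7] the outer -9 inverts by adding 9. So sub: x = 2.

Answer: x ∈ {2}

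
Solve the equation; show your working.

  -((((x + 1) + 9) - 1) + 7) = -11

Step 1. [-((((x + 1) + 9) - 1) + 7) = -11] flip signs both sides. So neg: (((x + 1) + 9) - 1) + 7 = 11.
Step 2. [(((x + 1) + 9) - 1) + 7 = 11] 7 comes off first (subtract 7). So sub: ((x + 1) + 9) - 1 = 4.
Step 3. [((x + 1) + 9) - 1 = 4] add 1: x sits inside (… - 1). So sub: (x + 1) + 9 = 5.
Step 4. [(x + 1) + 9 = 5] the outer +9 inverts by subtracting 9. So sub: x + 1 = -4.
Step 5. [x + 1 = -4] peel the +1: subtract 1 from each side, so sub: x = -5.

Answer: x ∈ {-5}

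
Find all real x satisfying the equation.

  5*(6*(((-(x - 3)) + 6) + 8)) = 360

Step 1. [5*(6*(((-(x - 3)) + 6) + 8)) = 360] leading coefficient 5: divide by 5 ⇒ div: 6*(((-(x - 3)) + 6) + 8) = 72.
Step 2. [6*(((-(x - 3)) + 6) + 8) = 72] 6·(inner) — divide through by 6 ⇒ div: ((-(x - 3)) + 6) + 8 = 12.
Step 3. [((-(x - 3)) + 6) + 8 = 12] +8 is outermost — subtract 8 both sides. So sub: (-(x - 3)) + 6 = 4.
Step 4. [(-(x - 3)) + 6 = 4] the outer +6 inverts by subtracting 6 ⇒ sub: -(x - 3) = -2.
Step 5. [-(x - 3) = -2] leading − — multiply by −1 ⇒ neg: x - 3 = 2.
Step 6. [x - 3 = 2] add 3: x sits inside (… - 3). So sub: x = 5.

Answer: x ∈ {5}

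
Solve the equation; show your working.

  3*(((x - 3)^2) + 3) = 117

Step 1. [3*(((x - 3)^2) + 3) = 117] 3·(inner) — divide through by 3. So div: ((x - 3)^2) + 3 = 39.
Step 2. [((x - 3)^2) + 3 = 39] subtract 3: x sits inside (… + 3) ⇒ sub: (x - 3)^2 = 36.
Step 3. [(x - 3)^2 = 36] 36 ≥ 0, LHS is (·)² — take ±√ ⇒ sqrt: x - 3 = 6 or -6.
Step 4. [x - 3 = 6 or -6] add 3: x sits inside (… - 3) ⇒ sub: x = 9 or -3.

Answer: x ∈ {-3, 9}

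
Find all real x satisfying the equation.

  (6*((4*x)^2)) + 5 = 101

Step 1. [(6*((4*x)^2)) + 5 = 101] peel the +5: subtract 5 from each side. So sub: 6*((4*x)^2) = 96.
Step 2. [6*((4*x)^2) = 96] LHS = 6·(…); ÷6 both sides. So div: (4*x)^2 = 16.
Step 3. [(4*x)^2 = 16] 16 ≥ 0, LHS is (·)² — take ±√. So sqrt: 4*x = 4 or -4.
Step 4. [4*x = 4 or -4] 4·(inner) — divide through by 4. So div: x = 1 or -1.

Answer: x ∈ {-1, 1}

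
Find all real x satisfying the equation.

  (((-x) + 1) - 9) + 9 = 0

Step 1. [(((-x) + 1) - 9) + 9 = 0] peel the +9: subtract 9 from each side ⇒ sub: ((-x) + 1) - 9 = -9.
Step 2. [((-x) + 1) - 9 = -9] -9 is outermost — add 9 both sides, so sub: (-x) + 1 = 0.
Step 3. [(-x) + 1 = 0] subtract 1: x sits inside (… + 1), so sub: -x = -1.
Step 4. [-x = -1] flip signs both sides ⇒ neg: x = 1.

Answer: x ∈ {1}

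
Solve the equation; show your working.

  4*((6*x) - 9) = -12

Step 1. [4*((6*x) - 9) = -12] divide by the outer 4, so div: (6*x) - 9 = -3.
Step 2. [(6*x) - 9 = -3] peel the -9: add 9 from each side ⇒ sub: 6*x = 6.
Step 3. [6*x = 6] leading coefficient 6: divide by 6 ⇒ div: x = 1.

Answer: x ∈ {1}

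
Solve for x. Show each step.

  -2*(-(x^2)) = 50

Step 1. [-2*(-(x^2)) = 50] LHS = -2·(…); ÷-2 both sides ⇒ div: -(x^2) = -25.
Step 2. [-(x^2) = -25] flip signs both sides. So neg: x^2 = 25.
Step 3. [x^2 = 25] √ both sides: 25 ≥ 0 gives two branches ⇒ sqrt: x = 5 or -5.

Answer: x ∈ {-5, 5}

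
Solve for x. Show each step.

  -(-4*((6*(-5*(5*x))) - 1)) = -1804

Step 1. [-(-4*((6*(-5*(5*x))) - 1)) = -1804] LHS negated; negate both sides. So neg: -4*((6*(-5*(5*x))) - 1) = 1804.
Step 2. [-4*((6*(-5*(5*x))) - 1) = 1804] -4 out front; divide by -4 ⇒ div: (6*(-5*(5*x))) - 1 = -451.
Step 3. [(6*(-5*(5*x))) - 1 = -451] 1 comes off first (add 1). So sub: 6*(-5*(5*x)) = -450.
Step 4. [6*(-5*(5*x)) = -450] LHS = 6·(…); ÷6 both sides, so div: -5*(5*x) = -75.
Step 5. [-5*(5*x) = -75] divide by the outer -5, so div: 5*x = 15.
Step 6. [5*x = 15] 5 out front; divide by 5. So div: x = 3.

Answer: x ∈ {3}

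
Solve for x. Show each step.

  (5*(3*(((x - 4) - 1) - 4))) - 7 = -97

Step 1. [(5*(3*(((x - 4) - 1) - 4))) - 7 = -97] -7 is outermost — add 7 both sides ⇒ sub: 5*(3*(((x - 4) - 1) - 4)) = -90.
Step 2. [5*(3*(((x - 4) - 1) - 4)) = -90] divide by the outer 5 ⇒ div: 3*(((x - 4) - 1) - 4) = -18.
Step 3. [3*(((x - 4) - 1) - 4) = -18] LHS = 3·(…); ÷3 both sides. So div: ((x - 4) - 1) - 4 = -6.
Step 4. [((x - 4) - 1) - 4 = -6] 4 comes off first (add 4), so sub: (x - 4) - 1 = -2.
Step 5. [(x - 4) - 1 = -2] 1 comes off first (add 1) ⇒ sub: x - 4 = -1.
Step 6. [x - 4 = -1] peel the -4: add 4 from each side. So sub: x = 3.

Answer: x ∈ {3}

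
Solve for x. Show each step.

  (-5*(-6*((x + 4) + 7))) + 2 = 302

Step 1. [(-5*(-6*((x + 4) + 7))) + 2 = 302] subtract 2: x sits inside (… + 2). So sub: -5*(-6*((x + 4) + 7)) = 300.
Step 2. [-5*(-6*((x + 4) + 7)) = 300] -5 out front; divide by -5. So div: -6*((x + 4) + 7) = -60.
Step 3. [-6*((x + 4) + 7) = -60] -6 out front; divide by -6 ⇒ div: (x + 4) + 7 = 10.
Step 4. [(x + 4) + 7 = 10] peel the +7: subtract 7 from each side ⇒ sub: x + 4 = 3.
Step 5. [x + 4 = 3] 4 comes off first (subtract 4), so sub: x = -1.

Answer: x ∈ {-1}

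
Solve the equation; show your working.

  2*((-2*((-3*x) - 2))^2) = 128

Step 1. [2*((-2*((-3*x) - 2))^2) = 128] leading coefficient 2: divide by 2 ⇒ div: (-2*((-3*x) - 2))^2 = 64.
Step 2. [(-2*((-3*x) - 2))^2 = 64] 64 ≥ 0, LHS is (·)² — take ±√ ⇒ sqrt: -2*((-3*x) - 2) = 8 or -8.
Step 3. [-2*((-3*x) - 2) = 8 or -8] -2·(inner) — divide through by -2 ⇒ div: (-3*x) - 2 = -4 or 4.
Step 4. [(-3*x) - 2 = -4 or 4] -2 is outermost — add 2 both sides, so sub: -3*x = -2 or 6.
Step 5. [-3*x = -2 or 6] leading coefficient -3: divide by -3. So div: x = 2/3 or -2.

Answer: x ∈ {-2, 2/3}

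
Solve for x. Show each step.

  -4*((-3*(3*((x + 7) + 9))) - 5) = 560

Step 1. [-4*((-3*(3*((x + 7) + 9))) - 5) = 560] LHS = -4·(…); ÷-4 both sides ⇒ div: (-3*(3*((x + 7) + 9))) - 5 = -140.
Step 2. [(-3*(3*((x + 7) + 9))) - 5 = -140] the outer -5 inverts by adding 5, so sub: -3*(3*((x + 7) + 9)) = -135.
Step 3. [-3*(3*((x + 7) + 9)) = -135] -3·(inner) — divide through by -3 ⇒ div: 3*((x + 7) + 9) = 45.
Step 4. [3*((x + 7) + 9) = 45] leading coefficient 3: divide by 3. So div: (x + 7) + 9 = 15.
Step 5. [(x + 7) + 9 = 15] peel the +9: subtract 9 from each side. So sub: x + 7 = 6.
Step 6. [x + 7 = 6] peel the +7: subtract 7 from each side ⇒ sub: x = -1.

Answer: x ∈ {-1}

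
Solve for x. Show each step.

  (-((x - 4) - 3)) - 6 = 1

Step 1. [(-((x - 4) - 3)) - 6 = 1] peel the -6: add 6 from each side. So sub: -((x - 4) - 3) = 7.
Step 2. [-((x - 4) - 3) = 7] LHS negated; negate both sides. So neg: (x - 4) - 3 = -7.
Step 3. [(x - 4) - 3 = -7] peel the -3: add 3 from each side ⇒ sub: x - 4 = -4.
Step 4. [x - 4 = -4] -4 is outermost — add 4 both sides. So sub: x = 0.

Answer: x ∈ {0}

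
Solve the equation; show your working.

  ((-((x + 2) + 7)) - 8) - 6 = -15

Step 1. [((-((x + 2) + 7)) - 8) - 6 = -15] 6 comes off first (add 6) ⇒ sub: (-((x + 2) + 7)) - 8 = -9.
Step 2. [(-((x + 2) + 7)) - 8 = -9] the outer -8 inverts by adding 8. So sub: -((x + 2) + 7) = -1.
Step 3. [-((x + 2) + 7) = -1] flip signs both sides, so neg: (x + 2) + 7 = 1.
Step 4. [(x + 2) + 7 = 1] the outer +7 inverts by subtracting 7. So sub: x + 2 = -6.
Step 5. [x + 2 = -6] +2 is outermost — subtract 2 both sides, so sub: x = -8.

Answer: x ∈ {-8}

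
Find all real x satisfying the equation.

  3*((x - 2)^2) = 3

Step 1. [3*((x - 2)^2) = 3] 3·(inner) — divide through by 3. So div: (x - 2)^2 = 1.
Step 2. [(x - 2)^2 = 1] 1 ≥ 0, LHS is (·)² — take ±√ ⇒ sqrt: x - 2 = 1 or -1.
Step 3. [x - 2 = 1 or -1] peel the -2: add 2 from each side. So sub: x = 3 or 1.

Answer: x ∈ {1, 3}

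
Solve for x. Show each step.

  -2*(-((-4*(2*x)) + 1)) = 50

Step 1. [-2*(-((-4*(2*x)) + 1)) = 50] divide by the outer -2, so div: -((-4*(2*x)) + 1) = -25.
Step 2. [-((-4*(2*x)) + 1) = -25] leading − — multiply by −1 ⇒ neg: (-4*(2*x)) + 1 = 25.
Step 3. [(-4*(2*x)) + 1 = 25] +1 is outermost — subtract 1 both sides, so sub: -4*(2*x) = 24.
Step 4. [-4*(2*x) = 24] LHS = -4·(…); ÷-4 both sides, so div: 2*x = -6.
Step 5. [2*x = -6] LHS = 2·(…); ÷2 both sides. So div: x = -3.

Answer: x ∈ {-3}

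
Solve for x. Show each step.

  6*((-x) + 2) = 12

Step 1. [6*((-x) + 2) = 12] leading coefficient 6: divide by 6 ⇒ div: (-x) + 2 = 2.
Step 2. [(-x) + 2 = 2] subtract 2: x sits inside (… + 2), so sub: -x = 0.
Step 3. [-x = 0] leading − — multiply by −1 ⇒ neg: x = 0.

Answer: x ∈ {0}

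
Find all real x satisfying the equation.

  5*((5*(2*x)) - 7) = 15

Step 1. [5*((5*(2*x)) - 7) = 15] LHS = 5·(…); ÷5 both sides. So div: (5*(2*x)) - 7 = 3.
Step 2. [(5*(2*x)) - 7 = 3] 7 comes off first (add 7), so sub: 5*(2*x) = 10.
Step 3. [5*(2*x) = 10] 5 out front; divide by 5, so div: 2*x = 2.
Step 4. [2*x = 2] 2·(inner) — divide through by 2, so div: x = 1.

Answer: x ∈ {1}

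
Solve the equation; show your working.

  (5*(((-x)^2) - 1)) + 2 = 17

Step 1. [(5*(((-x)^2) - 1)) + 2 = 17] peel the +2: subtract 2 from each side, so sub: 5*(((-x)^2) - 1) = 15.
Step 2. [5*(((-x)^2) - 1) = 15] 5 out front; divide by 5 ⇒ div: ((-x)^2) - 1 = 3.
Step 3. [((-x)^2) - 1 = 3] peel the -1: add 1 from each side, so sub: (-x)^2 = 4.
Step 4. [(-x)^2 = 4] √ both sides: 4 ≥ 0 gives two branches. So sqrt: -x = 2 or -2.
Step 5. [-x = 2 or -2] LHS negated; negate both sides ⇒ neg: x = -2 or 2.

Answer: x ∈ {-2, 2}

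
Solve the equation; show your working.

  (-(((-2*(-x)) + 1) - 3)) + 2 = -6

Step 1. [(-(((-2*(-x)) + 1) - 3)) + 2 = -6] +2 is outermost — subtract 2 both sides, so sub: -(((-2*(-x)) + 1) - 3) = -8.
Step 2. [-(((-2*(-x)) + 1) - 3) = -8] flip signs both sides, so neg: ((-2*(-x)) + 1) - 3 = 8.
Step 3. [((-2*(-x)) + 1) - 3 = 8] the outer -3 inverts by adding 3. So sub: (-2*(-x)) + 1 = 11.
Step 4. [(-2*(-x)) + 1 = 11] +1 is outermost — subtract 1 both sides, so sub: -2*(-x) = 10.
Step 5. [-2*(-x) = 10] leading coefficient -2: divide by -2. So div: -x = -5.
Step 6. [-x = -5] LHS negated; negate both sides, so neg: x = 5.

Answer: x ∈ {5}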